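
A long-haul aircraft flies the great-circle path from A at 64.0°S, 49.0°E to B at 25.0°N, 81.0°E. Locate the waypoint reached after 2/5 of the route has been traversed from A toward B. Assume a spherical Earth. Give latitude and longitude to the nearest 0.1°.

≈ 29.1°S, 68.3°E

Write both endpoints as unit vectors p₁, p₂ with components (cos φ cos λ, cos φ sin λ, sin φ).
The central angle between the endpoints is δ = arccos(p₁·p₂) ≈ 1.614 rad (92.5°).
Interpolate at f = 2/5 with slerp weights a = sin((1−f)δ)/sin δ ≈ 0.825, b = sin(fδ)/sin δ ≈ 0.602.
p = a·p₁ + b·p₂ ≈ (0.323, 0.812, -0.487); φ = arcsin(p_z) ≈ -29.12°, λ = atan2(p_y, p_x) ≈ 68.33°.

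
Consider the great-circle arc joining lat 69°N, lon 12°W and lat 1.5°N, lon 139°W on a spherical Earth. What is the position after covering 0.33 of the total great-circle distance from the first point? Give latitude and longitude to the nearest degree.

≈ lat 63°N, lon 102°W

Convert each endpoint to a unit vector on the sphere (x = cos φ cos λ, y = cos φ sin λ, z = sin φ).
The central angle between the endpoints is δ = arccos(p₁·p₂) ≈ 1.763 rad (101.0°).
Interpolate at f = 0.33 with slerp weights a = sin((1−f)δ)/sin δ ≈ 0.942, b = sin(fδ)/sin δ ≈ 0.560.
p = a·p₁ + b·p₂ ≈ (-0.092, -0.437, 0.895); φ = arcsin(p_z) ≈ 63.45°, λ = atan2(p_y, p_x) ≈ -101.88°.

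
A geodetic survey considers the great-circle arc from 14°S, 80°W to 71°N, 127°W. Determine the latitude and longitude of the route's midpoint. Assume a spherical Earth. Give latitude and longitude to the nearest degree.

≈ 30°N, 91°W

Convert each endpoint to a unit vector on the sphere (x = cos φ cos λ, y = cos φ sin λ, z = sin φ).
The central angle between the endpoints is δ = arccos(p₁·p₂) ≈ 1.584 rad (90.8°).
Interpolate at f = 1/2 with slerp weights a = sin((1−f)δ)/sin δ ≈ 0.712, b = sin(fδ)/sin δ ≈ 0.712.
p = a·p₁ + b·p₂ ≈ (-0.020, -0.865, 0.501); φ = arcsin(p_z) ≈ 30.06°, λ = atan2(p_y, p_x) ≈ -91.29°.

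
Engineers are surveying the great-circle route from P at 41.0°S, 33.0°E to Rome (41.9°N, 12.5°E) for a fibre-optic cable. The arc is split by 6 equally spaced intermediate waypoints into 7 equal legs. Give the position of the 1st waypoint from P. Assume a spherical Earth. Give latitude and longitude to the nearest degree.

The haversine formula gives a central angle δ ≈ 1.483 rad (84.9°) between the endpoints.
Interpolate at f = 1/7 with slerp weights a = sin((1−f)δ)/sin δ ≈ 0.959, b = sin(fδ)/sin δ ≈ 0.211.
p = a·p₁ + b·p₂ ≈ (0.760, 0.428, -0.488); φ = arcsin(p_z) ≈ -29.23°, λ = atan2(p_y, p_x) ≈ 29.39°.

≈ 29°S, 29°E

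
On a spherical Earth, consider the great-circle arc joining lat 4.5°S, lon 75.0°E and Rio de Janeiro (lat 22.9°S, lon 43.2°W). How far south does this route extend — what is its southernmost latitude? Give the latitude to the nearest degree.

≈ 28°S

The great circle lies in the plane with unit normal n̂ = (p₁ × p₂)/|p₁ × p₂|.
Here n̂_z ≈ -0.885; the vertex latitude is φ_max = arccos|n̂_z| ≈ 27.8°.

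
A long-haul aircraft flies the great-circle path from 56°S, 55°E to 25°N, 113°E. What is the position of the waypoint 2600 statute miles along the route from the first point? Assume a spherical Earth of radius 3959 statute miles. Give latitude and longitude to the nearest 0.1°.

≈ 26.1°S, 86.6°E

Write both endpoints as unit vectors p₁, p₂ with components (cos φ cos λ, cos φ sin λ, sin φ).
The central angle between the endpoints is δ = arccos(p₁·p₂) ≈ 1.653 rad (94.7°). The total great-circle distance is δ·R ≈ 1.653 × 3959 ≈ 6543 mi, so the target fraction is f = 2600/6543 ≈ 0.397.
Interpolate at f ≈ 0.397 with slerp weights a = sin((1−f)δ)/sin δ ≈ 0.842, b = sin(fδ)/sin δ ≈ 0.613.
p = a·p₁ + b·p₂ ≈ (0.053, 0.897, -0.439); φ = arcsin(p_z) ≈ -26.06°, λ = atan2(p_y, p_x) ≈ 86.61°.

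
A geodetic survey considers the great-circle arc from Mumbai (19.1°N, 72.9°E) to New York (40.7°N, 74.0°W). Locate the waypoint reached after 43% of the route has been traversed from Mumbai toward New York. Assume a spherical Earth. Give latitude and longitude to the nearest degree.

Write both endpoints as unit vectors p₁, p₂ with components (cos φ cos λ, cos φ sin λ, sin φ).
The central angle between the endpoints is δ = arccos(p₁·p₂) ≈ 1.968 rad (112.8°).
Interpolate at f = 0.43 with slerp weights a = sin((1−f)δ)/sin δ ≈ 0.977, b = sin(fδ)/sin δ ≈ 0.812.
p = a·p₁ + b·p₂ ≈ (0.441, 0.291, 0.849); φ = arcsin(p_z) ≈ 58.12°, λ = atan2(p_y, p_x) ≈ 33.37°.

≈ 58°N, 33°E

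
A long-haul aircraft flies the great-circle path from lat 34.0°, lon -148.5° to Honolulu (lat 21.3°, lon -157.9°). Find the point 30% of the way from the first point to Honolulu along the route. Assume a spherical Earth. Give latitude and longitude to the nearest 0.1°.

≈ lat 30.3°, lon -151.6°

From cos δ = sin φ₁ sin φ₂ + cos φ₁ cos φ₂ cos Δλ, the central angle is δ ≈ 0.265 rad (15.2°).
Interpolate at f = 0.30 with slerp weights a = sin((1−f)δ)/sin δ ≈ 0.704, b = sin(fδ)/sin δ ≈ 0.303.
p = a·p₁ + b·p₂ ≈ (-0.760, -0.411, 0.504); φ = arcsin(p_z) ≈ 30.26°, λ = atan2(p_y, p_x) ≈ -151.56°.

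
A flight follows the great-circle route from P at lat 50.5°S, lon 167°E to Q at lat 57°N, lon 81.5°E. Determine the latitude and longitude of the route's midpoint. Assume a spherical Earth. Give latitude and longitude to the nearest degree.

From cos δ = sin φ₁ sin φ₂ + cos φ₁ cos φ₂ cos Δλ, the central angle is δ ≈ 2.239 rad (128.3°).
Interpolate at f = 1/2 with slerp weights a = sin((1−f)δ)/sin δ ≈ 1.147, b = sin(fδ)/sin δ ≈ 1.147.
p = a·p₁ + b·p₂ ≈ (-0.619, 0.782, 0.077); φ = arcsin(p_z) ≈ 4.41°, λ = atan2(p_y, p_x) ≈ 128.34°.

≈ lat 4°N, lon 128°E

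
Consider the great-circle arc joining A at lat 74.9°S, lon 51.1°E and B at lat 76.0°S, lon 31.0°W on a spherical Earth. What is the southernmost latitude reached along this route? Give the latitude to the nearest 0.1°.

≈ 79.0°S

The great circle lies in the plane with unit normal n̂ = (p₁ × p₂)/|p₁ × p₂|.
Here n̂_z ≈ -0.192; the vertex latitude is φ_max = arccos|n̂_z| ≈ 79.0°.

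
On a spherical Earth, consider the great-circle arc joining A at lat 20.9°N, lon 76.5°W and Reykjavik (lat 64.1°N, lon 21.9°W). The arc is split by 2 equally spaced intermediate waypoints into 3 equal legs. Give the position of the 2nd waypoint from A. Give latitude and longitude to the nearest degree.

Convert each endpoint to a unit vector on the sphere (x = cos φ cos λ, y = cos φ sin λ, z = sin φ).
The central angle between the endpoints is δ = arccos(p₁·p₂) ≈ 0.980 rad (56.1°).
Interpolate at f = 2/3 with slerp weights a = sin((1−f)δ)/sin δ ≈ 0.386, b = sin(fδ)/sin δ ≈ 0.732.
p = a·p₁ + b·p₂ ≈ (0.381, -0.470, 0.796); φ = arcsin(p_z) ≈ 52.77°, λ = atan2(p_y, p_x) ≈ -50.99°.

≈ lat 53°N, lon 51°W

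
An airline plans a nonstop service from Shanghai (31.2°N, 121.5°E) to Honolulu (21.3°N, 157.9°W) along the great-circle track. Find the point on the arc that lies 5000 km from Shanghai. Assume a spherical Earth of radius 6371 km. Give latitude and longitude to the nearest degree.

≈ 31°N, 175°E

Convert each endpoint to a unit vector on the sphere (x = cos φ cos λ, y = cos φ sin λ, z = sin φ).
The central angle between the endpoints is δ = arccos(p₁·p₂) ≈ 1.247 rad (71.4°). The total great-circle distance is δ·R ≈ 1.247 × 6371 ≈ 7944 km, so the target fraction is f = 5000/7944 ≈ 0.629.
Interpolate at f ≈ 0.629 with slerp weights a = sin((1−f)δ)/sin δ ≈ 0.470, b = sin(fδ)/sin δ ≈ 0.745.
p = a·p₁ + b·p₂ ≈ (-0.854, 0.082, 0.514); φ = arcsin(p_z) ≈ 30.96°, λ = atan2(p_y, p_x) ≈ 174.54°.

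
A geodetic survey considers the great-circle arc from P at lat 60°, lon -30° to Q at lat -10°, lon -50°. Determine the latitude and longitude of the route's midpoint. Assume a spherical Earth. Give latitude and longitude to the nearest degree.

≈ lat 25°, lon -43°

The haversine formula gives a central angle δ ≈ 1.253 rad (71.8°) between the endpoints.
Interpolate at f = 1/2 with slerp weights a = sin((1−f)δ)/sin δ ≈ 0.617, b = sin(fδ)/sin δ ≈ 0.617.
p = a·p₁ + b·p₂ ≈ (0.658, -0.620, 0.427); φ = arcsin(p_z) ≈ 25.30°, λ = atan2(p_y, p_x) ≈ -43.30°.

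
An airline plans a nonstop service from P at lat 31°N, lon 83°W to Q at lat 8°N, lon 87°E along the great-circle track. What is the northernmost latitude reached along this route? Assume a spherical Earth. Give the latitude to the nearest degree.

The great circle lies in the plane with unit normal n̂ = (p₁ × p₂)/|p₁ × p₂|.
Here n̂_z ≈ +0.229; the vertex latitude is φ_max = arccos|n̂_z| ≈ 76.8°.
Check via Clairaut: cos φ_max = |cos φ₁| · sin C = cos(31.0°)·sin(15.5°) ≈ 0.229, again giving ≈ 76.8°.

≈ 77°N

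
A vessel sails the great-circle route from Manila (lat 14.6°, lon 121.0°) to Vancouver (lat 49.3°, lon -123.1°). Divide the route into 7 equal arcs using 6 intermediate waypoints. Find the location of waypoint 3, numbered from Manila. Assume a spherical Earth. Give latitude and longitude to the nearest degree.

From cos δ = sin φ₁ sin φ₂ + cos φ₁ cos φ₂ cos Δλ, the central angle is δ ≈ 1.655 rad (94.8°).
Interpolate at f = 3/7 with slerp weights a = sin((1−f)δ)/sin δ ≈ 0.814, b = sin(fδ)/sin δ ≈ 0.654.
p = a·p₁ + b·p₂ ≈ (-0.639, 0.318, 0.701); φ = arcsin(p_z) ≈ 44.49°, λ = atan2(p_y, p_x) ≈ 153.52°.

≈ lat 44°, lon 154°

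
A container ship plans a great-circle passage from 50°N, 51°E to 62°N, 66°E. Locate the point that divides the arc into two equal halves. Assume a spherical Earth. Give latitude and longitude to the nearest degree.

≈ 56°N, 57°E

From cos δ = sin φ₁ sin φ₂ + cos φ₁ cos φ₂ cos Δλ, the central angle is δ ≈ 0.254 rad (14.6°).
Interpolate at f = 1/2 with slerp weights a = sin((1−f)δ)/sin δ ≈ 0.504, b = sin(fδ)/sin δ ≈ 0.504.
p = a·p₁ + b·p₂ ≈ (0.300, 0.468, 0.831); φ = arcsin(p_z) ≈ 56.22°, λ = atan2(p_y, p_x) ≈ 57.32°.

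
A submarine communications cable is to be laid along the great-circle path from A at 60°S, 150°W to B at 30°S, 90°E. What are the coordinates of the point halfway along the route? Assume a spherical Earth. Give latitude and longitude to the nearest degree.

≈ 61°S, 125°E

Convert each endpoint to a unit vector on the sphere (x = cos φ cos λ, y = cos φ sin λ, z = sin φ).
The central angle between the endpoints is δ = arccos(p₁·p₂) ≈ 1.353 rad (77.5°).
Interpolate at f = 1/2 with slerp weights a = sin((1−f)δ)/sin δ ≈ 0.641, b = sin(fδ)/sin δ ≈ 0.641.
p = a·p₁ + b·p₂ ≈ (-0.278, 0.395, -0.876); φ = arcsin(p_z) ≈ -61.14°, λ = atan2(p_y, p_x) ≈ 125.10°.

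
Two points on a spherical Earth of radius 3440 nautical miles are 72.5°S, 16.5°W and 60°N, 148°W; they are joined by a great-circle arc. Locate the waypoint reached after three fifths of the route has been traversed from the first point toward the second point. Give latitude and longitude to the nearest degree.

The haversine formula gives a central angle δ ≈ 2.753 rad (157.8°) between the endpoints.
Interpolate at f = 3/5 with slerp weights a = sin((1−f)δ)/sin δ ≈ 2.356, b = sin(fδ)/sin δ ≈ 2.633.
p = a·p₁ + b·p₂ ≈ (-0.437, -0.899, 0.033); φ = arcsin(p_z) ≈ 1.91°, λ = atan2(p_y, p_x) ≈ -115.94°.

≈ 2°N, 116°W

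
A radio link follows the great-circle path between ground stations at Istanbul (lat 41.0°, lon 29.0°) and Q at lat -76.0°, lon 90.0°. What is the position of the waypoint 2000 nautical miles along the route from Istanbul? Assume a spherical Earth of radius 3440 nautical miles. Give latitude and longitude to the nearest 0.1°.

Write both endpoints as unit vectors p₁, p₂ with components (cos φ cos λ, cos φ sin λ, sin φ).
The central angle between the endpoints is δ = arccos(p₁·p₂) ≈ 2.151 rad (123.2°). The total great-circle distance is δ·R ≈ 2.151 × 3440 ≈ 7399 nmi, so the target fraction is f = 2000/7399 ≈ 0.270.
Interpolate at f ≈ 0.270 with slerp weights a = sin((1−f)δ)/sin δ ≈ 1.196, b = sin(fδ)/sin δ ≈ 0.657.
p = a·p₁ + b·p₂ ≈ (0.789, 0.596, 0.147); φ = arcsin(p_z) ≈ 8.47°, λ = atan2(p_y, p_x) ≈ 37.07°.

≈ lat 8.5°, lon 37.1°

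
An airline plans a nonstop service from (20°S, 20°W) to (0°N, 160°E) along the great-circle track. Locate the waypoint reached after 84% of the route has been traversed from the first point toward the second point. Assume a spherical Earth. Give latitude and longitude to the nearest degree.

≈ (26°S, 160°E)

From cos δ = sin φ₁ sin φ₂ + cos φ₁ cos φ₂ cos Δλ, the central angle is δ ≈ 2.793 rad (160.0°).
Interpolate at f = 0.84 with slerp weights a = sin((1−f)δ)/sin δ ≈ 1.263, b = sin(fδ)/sin δ ≈ 2.089.
p = a·p₁ + b·p₂ ≈ (-0.847, 0.308, -0.432); φ = arcsin(p_z) ≈ -25.60°, λ = atan2(p_y, p_x) ≈ 160.00°.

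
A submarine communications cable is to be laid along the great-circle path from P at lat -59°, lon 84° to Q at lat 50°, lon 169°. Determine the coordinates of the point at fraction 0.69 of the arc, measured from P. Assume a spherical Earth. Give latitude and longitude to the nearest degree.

≈ lat 16°, lon 143°

Convert each endpoint to a unit vector on the sphere (x = cos φ cos λ, y = cos φ sin λ, z = sin φ).
The central angle between the endpoints is δ = arccos(p₁·p₂) ≈ 2.249 rad (128.9°).
Interpolate at f = 0.69 with slerp weights a = sin((1−f)δ)/sin δ ≈ 0.825, b = sin(fδ)/sin δ ≈ 1.284.
p = a·p₁ + b·p₂ ≈ (-0.766, 0.580, 0.277); φ = arcsin(p_z) ≈ 16.07°, λ = atan2(p_y, p_x) ≈ 142.86°.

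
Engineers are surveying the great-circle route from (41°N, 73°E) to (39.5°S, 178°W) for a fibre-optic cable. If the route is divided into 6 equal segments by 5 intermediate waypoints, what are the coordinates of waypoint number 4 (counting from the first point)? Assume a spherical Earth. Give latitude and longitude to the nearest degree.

Write both endpoints as unit vectors p₁, p₂ with components (cos φ cos λ, cos φ sin λ, sin φ).
The central angle between the endpoints is δ = arccos(p₁·p₂) ≈ 2.223 rad (127.4°).
Interpolate at f = 4/6 with slerp weights a = sin((1−f)δ)/sin δ ≈ 0.849, b = sin(fδ)/sin δ ≈ 1.253.
p = a·p₁ + b·p₂ ≈ (-0.779, 0.579, -0.240); φ = arcsin(p_z) ≈ -13.88°, λ = atan2(p_y, p_x) ≈ 143.37°.

≈ (14°S, 143°E)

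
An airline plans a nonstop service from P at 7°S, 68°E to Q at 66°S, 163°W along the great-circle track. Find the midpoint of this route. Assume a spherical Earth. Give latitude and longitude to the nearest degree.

From cos δ = sin φ₁ sin φ₂ + cos φ₁ cos φ₂ cos Δλ, the central angle is δ ≈ 1.714 rad (98.2°).
Interpolate at f = 1/2 with slerp weights a = sin((1−f)δ)/sin δ ≈ 0.764, b = sin(fδ)/sin δ ≈ 0.764.
p = a·p₁ + b·p₂ ≈ (-0.013, 0.612, -0.791); φ = arcsin(p_z) ≈ -52.26°, λ = atan2(p_y, p_x) ≈ 91.23°.

≈ 52°S, 91°E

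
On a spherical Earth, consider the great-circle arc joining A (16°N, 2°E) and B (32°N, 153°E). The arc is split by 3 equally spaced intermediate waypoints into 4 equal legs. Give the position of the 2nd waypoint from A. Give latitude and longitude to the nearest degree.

Convert each endpoint to a unit vector on the sphere (x = cos φ cos λ, y = cos φ sin λ, z = sin φ).
The central angle between the endpoints is δ = arccos(p₁·p₂) ≈ 2.174 rad (124.5°).
Interpolate at f = 2/4 with slerp weights a = sin((1−f)δ)/sin δ ≈ 1.074, b = sin(fδ)/sin δ ≈ 1.074.
p = a·p₁ + b·p₂ ≈ (0.220, 0.450, 0.866); φ = arcsin(p_z) ≈ 59.95°, λ = atan2(p_y, p_x) ≈ 63.90°.

≈ (60°N, 64°E)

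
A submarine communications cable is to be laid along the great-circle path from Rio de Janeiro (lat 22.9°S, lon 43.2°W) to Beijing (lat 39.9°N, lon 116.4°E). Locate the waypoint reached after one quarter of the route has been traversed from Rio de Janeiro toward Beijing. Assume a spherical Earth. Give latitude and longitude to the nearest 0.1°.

≈ lat 7.8°N, lon 18.8°W

Convert each endpoint to a unit vector on the sphere (x = cos φ cos λ, y = cos φ sin λ, z = sin φ).
The central angle between the endpoints is δ = arccos(p₁·p₂) ≈ 2.719 rad (155.8°).
Interpolate at f = 1/4 with slerp weights a = sin((1−f)δ)/sin δ ≈ 2.175, b = sin(fδ)/sin δ ≈ 1.532.
p = a·p₁ + b·p₂ ≈ (0.938, -0.319, 0.136); φ = arcsin(p_z) ≈ 7.84°, λ = atan2(p_y, p_x) ≈ -18.77°.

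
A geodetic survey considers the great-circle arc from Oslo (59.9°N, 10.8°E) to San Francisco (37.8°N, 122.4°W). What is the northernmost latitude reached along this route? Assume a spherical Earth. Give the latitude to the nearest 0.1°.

The great circle lies in the plane with unit normal n̂ = (p₁ × p₂)/|p₁ × p₂|.
Here n̂_z ≈ -0.299; the vertex latitude is φ_max = arccos|n̂_z| ≈ 72.6°.

≈ 72.6°N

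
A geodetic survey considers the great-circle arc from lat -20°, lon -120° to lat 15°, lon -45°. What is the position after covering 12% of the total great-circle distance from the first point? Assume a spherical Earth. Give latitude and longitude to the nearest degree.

≈ lat -16°, lon -110°

The haversine formula gives a central angle δ ≈ 1.424 rad (81.6°) between the endpoints.
Interpolate at f = 0.12 with slerp weights a = sin((1−f)δ)/sin δ ≈ 0.960, b = sin(fδ)/sin δ ≈ 0.172.
p = a·p₁ + b·p₂ ≈ (-0.334, -0.899, -0.284); φ = arcsin(p_z) ≈ -16.50°, λ = atan2(p_y, p_x) ≈ -110.37°.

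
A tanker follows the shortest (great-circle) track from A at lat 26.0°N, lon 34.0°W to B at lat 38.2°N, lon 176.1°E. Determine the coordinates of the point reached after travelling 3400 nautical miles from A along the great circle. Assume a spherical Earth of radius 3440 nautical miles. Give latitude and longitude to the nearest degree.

Write both endpoints as unit vectors p₁, p₂ with components (cos φ cos λ, cos φ sin λ, sin φ).
The central angle between the endpoints is δ = arccos(p₁·p₂) ≈ 1.918 rad (109.9°). The total great-circle distance is δ·R ≈ 1.918 × 3440 ≈ 6597 nmi, so the target fraction is f = 3400/6597 ≈ 0.515.
Interpolate at f ≈ 0.515 with slerp weights a = sin((1−f)δ)/sin δ ≈ 0.852, b = sin(fδ)/sin δ ≈ 0.888.
p = a·p₁ + b·p₂ ≈ (-0.061, -0.381, 0.923); φ = arcsin(p_z) ≈ 67.32°, λ = atan2(p_y, p_x) ≈ -99.16°.

≈ lat 67°N, lon 99°W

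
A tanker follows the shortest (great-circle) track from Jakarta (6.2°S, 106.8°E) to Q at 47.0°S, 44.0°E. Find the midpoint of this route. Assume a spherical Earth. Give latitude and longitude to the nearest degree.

≈ 30°S, 82°E

The haversine formula gives a central angle δ ≈ 1.171 rad (67.1°) between the endpoints.
Interpolate at f = 1/2 with slerp weights a = sin((1−f)δ)/sin δ ≈ 0.600, b = sin(fδ)/sin δ ≈ 0.600.
p = a·p₁ + b·p₂ ≈ (0.122, 0.855, -0.504); φ = arcsin(p_z) ≈ -30.24°, λ = atan2(p_y, p_x) ≈ 81.89°.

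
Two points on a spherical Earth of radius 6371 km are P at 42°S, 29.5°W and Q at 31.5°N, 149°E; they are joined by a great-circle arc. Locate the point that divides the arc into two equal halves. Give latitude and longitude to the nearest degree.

Convert each endpoint to a unit vector on the sphere (x = cos φ cos λ, y = cos φ sin λ, z = sin φ).
The central angle between the endpoints is δ = arccos(p₁·p₂) ≈ 2.957 rad (169.4°).
Interpolate at f = 1/2 with slerp weights a = sin((1−f)δ)/sin δ ≈ 5.429, b = sin(fδ)/sin δ ≈ 5.429.
p = a·p₁ + b·p₂ ≈ (-0.456, 0.397, -0.796); φ = arcsin(p_z) ≈ -52.76°, λ = atan2(p_y, p_x) ≈ 138.95°.

≈ 53°S, 139°E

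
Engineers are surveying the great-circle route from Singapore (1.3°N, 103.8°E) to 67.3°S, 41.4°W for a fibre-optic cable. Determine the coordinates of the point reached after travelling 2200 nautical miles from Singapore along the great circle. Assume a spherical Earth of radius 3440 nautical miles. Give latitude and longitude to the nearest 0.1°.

The haversine formula gives a central angle δ ≈ 1.915 rad (109.7°) between the endpoints. The total great-circle distance is δ·R ≈ 1.915 × 3440 ≈ 6589 nmi, so the target fraction is f = 2200/6589 ≈ 0.334.
Interpolate at f ≈ 0.334 with slerp weights a = sin((1−f)δ)/sin δ ≈ 1.017, b = sin(fδ)/sin δ ≈ 0.634.
p = a·p₁ + b·p₂ ≈ (-0.059, 0.825, -0.562); φ = arcsin(p_z) ≈ -34.19°, λ = atan2(p_y, p_x) ≈ 94.08°.

≈ 34.2°S, 94.1°E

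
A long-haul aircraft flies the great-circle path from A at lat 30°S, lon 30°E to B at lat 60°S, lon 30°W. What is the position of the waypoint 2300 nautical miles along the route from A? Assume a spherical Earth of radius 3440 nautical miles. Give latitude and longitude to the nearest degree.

Write both endpoints as unit vectors p₁, p₂ with components (cos φ cos λ, cos φ sin λ, sin φ).
The central angle between the endpoints is δ = arccos(p₁·p₂) ≈ 0.864 rad (49.5°). The total great-circle distance is δ·R ≈ 0.864 × 3440 ≈ 2972 nmi, so the target fraction is f = 2300/2972 ≈ 0.774.
Interpolate at f ≈ 0.774 with slerp weights a = sin((1−f)δ)/sin δ ≈ 0.255, b = sin(fδ)/sin δ ≈ 0.815.
p = a·p₁ + b·p₂ ≈ (0.544, -0.093, -0.834); φ = arcsin(p_z) ≈ -56.47°, λ = atan2(p_y, p_x) ≈ -9.73°.

≈ lat 56°S, lon 10°W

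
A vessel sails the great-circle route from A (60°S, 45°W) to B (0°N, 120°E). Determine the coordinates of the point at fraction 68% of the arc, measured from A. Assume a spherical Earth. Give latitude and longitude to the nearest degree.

From cos δ = sin φ₁ sin φ₂ + cos φ₁ cos φ₂ cos Δλ, the central angle is δ ≈ 2.075 rad (118.9°).
Interpolate at f = 0.68 with slerp weights a = sin((1−f)δ)/sin δ ≈ 0.704, b = sin(fδ)/sin δ ≈ 1.127.
p = a·p₁ + b·p₂ ≈ (-0.315, 0.728, -0.609); φ = arcsin(p_z) ≈ -37.55°, λ = atan2(p_y, p_x) ≈ 113.40°.

≈ (38°S, 113°E)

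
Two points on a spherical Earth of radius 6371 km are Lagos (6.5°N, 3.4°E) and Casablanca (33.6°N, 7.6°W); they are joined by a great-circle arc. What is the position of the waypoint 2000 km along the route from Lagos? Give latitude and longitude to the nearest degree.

≈ 23°N, 3°W

Write both endpoints as unit vectors p₁, p₂ with components (cos φ cos λ, cos φ sin λ, sin φ).
The central angle between the endpoints is δ = arccos(p₁·p₂) ≈ 0.505 rad (29.0°). The total great-circle distance is δ·R ≈ 0.505 × 6371 ≈ 3220 km, so the target fraction is f = 2000/3220 ≈ 0.621.
Interpolate at f ≈ 0.621 with slerp weights a = sin((1−f)δ)/sin δ ≈ 0.393, b = sin(fδ)/sin δ ≈ 0.638.
p = a·p₁ + b·p₂ ≈ (0.916, -0.047, 0.397); φ = arcsin(p_z) ≈ 23.42°, λ = atan2(p_y, p_x) ≈ -2.94°.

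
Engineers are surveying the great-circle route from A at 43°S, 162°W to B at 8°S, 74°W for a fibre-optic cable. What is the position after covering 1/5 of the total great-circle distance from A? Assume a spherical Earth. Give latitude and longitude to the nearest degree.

Write both endpoints as unit vectors p₁, p₂ with components (cos φ cos λ, cos φ sin λ, sin φ).
The central angle between the endpoints is δ = arccos(p₁·p₂) ≈ 1.450 rad (83.1°).
Interpolate at f = 1/5 with slerp weights a = sin((1−f)δ)/sin δ ≈ 0.924, b = sin(fδ)/sin δ ≈ 0.288.
p = a·p₁ + b·p₂ ≈ (-0.564, -0.483, -0.670); φ = arcsin(p_z) ≈ -42.07°, λ = atan2(p_y, p_x) ≈ -139.41°.

≈ 42°S, 139°W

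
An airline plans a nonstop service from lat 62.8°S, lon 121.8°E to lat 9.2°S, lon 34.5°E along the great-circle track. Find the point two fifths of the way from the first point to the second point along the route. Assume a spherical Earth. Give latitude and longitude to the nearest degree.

Convert each endpoint to a unit vector on the sphere (x = cos φ cos λ, y = cos φ sin λ, z = sin φ).
The central angle between the endpoints is δ = arccos(p₁·p₂) ≈ 1.407 rad (80.6°).
Interpolate at f = 2/5 with slerp weights a = sin((1−f)δ)/sin δ ≈ 0.757, b = sin(fδ)/sin δ ≈ 0.541.
p = a·p₁ + b·p₂ ≈ (0.257, 0.597, -0.760); φ = arcsin(p_z) ≈ -49.48°, λ = atan2(p_y, p_x) ≈ 66.66°.

≈ lat 49°S, lon 67°E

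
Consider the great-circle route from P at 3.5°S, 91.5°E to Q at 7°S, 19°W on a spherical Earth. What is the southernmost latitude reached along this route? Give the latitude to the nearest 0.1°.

≈ 9.4°S

The great circle lies in the plane with unit normal n̂ = (p₁ × p₂)/|p₁ × p₂|.
Here n̂_z ≈ -0.987; the vertex latitude is φ_max = arccos|n̂_z| ≈ 9.4°.
Check via Clairaut: cos φ_max = |cos φ₁| · sin C = cos(3.5°)·sin(98.7°) ≈ 0.987, again giving ≈ 9.4°.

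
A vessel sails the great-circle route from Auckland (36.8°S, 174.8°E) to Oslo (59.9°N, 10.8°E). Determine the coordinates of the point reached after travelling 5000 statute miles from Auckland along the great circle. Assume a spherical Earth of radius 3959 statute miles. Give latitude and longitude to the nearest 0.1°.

≈ 32.7°N, 153.3°E

From cos δ = sin φ₁ sin φ₂ + cos φ₁ cos φ₂ cos Δλ, the central angle is δ ≈ 2.700 rad (154.7°). The total great-circle distance is δ·R ≈ 2.700 × 3959 ≈ 10691 mi, so the target fraction is f = 5000/10691 ≈ 0.468.
Interpolate at f ≈ 0.468 with slerp weights a = sin((1−f)δ)/sin δ ≈ 2.321, b = sin(fδ)/sin δ ≈ 2.232.
p = a·p₁ + b·p₂ ≈ (-0.752, 0.378, 0.540); φ = arcsin(p_z) ≈ 32.72°, λ = atan2(p_y, p_x) ≈ 153.29°.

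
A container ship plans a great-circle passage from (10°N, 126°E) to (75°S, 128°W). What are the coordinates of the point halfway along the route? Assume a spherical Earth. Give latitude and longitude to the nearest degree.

The haversine formula gives a central angle δ ≈ 1.811 rad (103.8°) between the endpoints.
Interpolate at f = 1/2 with slerp weights a = sin((1−f)δ)/sin δ ≈ 0.810, b = sin(fδ)/sin δ ≈ 0.810.
p = a·p₁ + b·p₂ ≈ (-0.598, 0.480, -0.642); φ = arcsin(p_z) ≈ -39.92°, λ = atan2(p_y, p_x) ≈ 141.24°.

≈ (40°S, 141°E)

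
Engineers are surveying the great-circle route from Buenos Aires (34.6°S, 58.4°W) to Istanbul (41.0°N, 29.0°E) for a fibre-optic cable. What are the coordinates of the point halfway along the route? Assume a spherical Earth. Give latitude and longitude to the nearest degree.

≈ (4°N, 17°W)

Convert each endpoint to a unit vector on the sphere (x = cos φ cos λ, y = cos φ sin λ, z = sin φ).
The central angle between the endpoints is δ = arccos(p₁·p₂) ≈ 1.922 rad (110.1°).
Interpolate at f = 1/2 with slerp weights a = sin((1−f)δ)/sin δ ≈ 0.873, b = sin(fδ)/sin δ ≈ 0.873.
p = a·p₁ + b·p₂ ≈ (0.953, -0.293, 0.077); φ = arcsin(p_z) ≈ 4.42°, λ = atan2(p_y, p_x) ≈ -17.07°.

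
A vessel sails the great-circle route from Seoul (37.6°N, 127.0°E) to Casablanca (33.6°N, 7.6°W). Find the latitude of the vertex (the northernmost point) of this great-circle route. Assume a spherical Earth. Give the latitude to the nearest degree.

≈ 62°N

The great circle lies in the plane with unit normal n̂ = (p₁ × p₂)/|p₁ × p₂|.
Here n̂_z ≈ -0.474; the vertex latitude is φ_max = arccos|n̂_z| ≈ 61.7°.
Check via Clairaut: cos φ_max = |cos φ₁| · sin C = cos(37.6°)·sin(36.7°) ≈ 0.474, again giving ≈ 61.7°.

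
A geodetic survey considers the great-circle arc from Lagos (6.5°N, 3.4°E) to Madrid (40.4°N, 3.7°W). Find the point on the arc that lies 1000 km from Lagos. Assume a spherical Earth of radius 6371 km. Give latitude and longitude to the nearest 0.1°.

≈ (15.4°N, 1.9°E)

Convert each endpoint to a unit vector on the sphere (x = cos φ cos λ, y = cos φ sin λ, z = sin φ).
The central angle between the endpoints is δ = arccos(p₁·p₂) ≈ 0.602 rad (34.5°). The total great-circle distance is δ·R ≈ 0.602 × 6371 ≈ 3835 km, so the target fraction is f = 1000/3835 ≈ 0.261.
Interpolate at f ≈ 0.261 with slerp weights a = sin((1−f)δ)/sin δ ≈ 0.760, b = sin(fδ)/sin δ ≈ 0.276.
p = a·p₁ + b·p₂ ≈ (0.964, 0.031, 0.265); φ = arcsin(p_z) ≈ 15.36°, λ = atan2(p_y, p_x) ≈ 1.86°.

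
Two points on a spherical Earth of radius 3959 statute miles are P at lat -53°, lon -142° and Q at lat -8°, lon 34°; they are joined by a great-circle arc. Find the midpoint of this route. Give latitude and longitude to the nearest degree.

Write both endpoints as unit vectors p₁, p₂ with components (cos φ cos λ, cos φ sin λ, sin φ).
The central angle between the endpoints is δ = arccos(p₁·p₂) ≈ 2.075 rad (118.9°).
Interpolate at f = 1/2 with slerp weights a = sin((1−f)δ)/sin δ ≈ 0.984, b = sin(fδ)/sin δ ≈ 0.984.
p = a·p₁ + b·p₂ ≈ (0.341, 0.180, -0.923); φ = arcsin(p_z) ≈ -67.31°, λ = atan2(p_y, p_x) ≈ 27.85°.

≈ lat -67°, lon 28°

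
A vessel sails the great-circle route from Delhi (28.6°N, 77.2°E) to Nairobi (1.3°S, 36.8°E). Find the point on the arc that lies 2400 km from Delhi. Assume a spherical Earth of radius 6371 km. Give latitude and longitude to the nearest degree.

≈ 16°N, 58°E

The haversine formula gives a central angle δ ≈ 0.853 rad (48.9°) between the endpoints. The total great-circle distance is δ·R ≈ 0.853 × 6371 ≈ 5436 km, so the target fraction is f = 2400/5436 ≈ 0.442.
Interpolate at f ≈ 0.442 with slerp weights a = sin((1−f)δ)/sin δ ≈ 0.609, b = sin(fδ)/sin δ ≈ 0.488.
p = a·p₁ + b·p₂ ≈ (0.509, 0.814, 0.280); φ = arcsin(p_z) ≈ 16.28°, λ = atan2(p_y, p_x) ≈ 57.96°.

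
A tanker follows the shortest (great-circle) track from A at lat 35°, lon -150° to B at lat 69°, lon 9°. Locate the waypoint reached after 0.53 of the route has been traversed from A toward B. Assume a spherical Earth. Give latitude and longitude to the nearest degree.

Convert each endpoint to a unit vector on the sphere (x = cos φ cos λ, y = cos φ sin λ, z = sin φ).
The central angle between the endpoints is δ = arccos(p₁·p₂) ≈ 1.306 rad (74.8°).
Interpolate at f = 0.53 with slerp weights a = sin((1−f)δ)/sin δ ≈ 0.597, b = sin(fδ)/sin δ ≈ 0.661.
p = a·p₁ + b·p₂ ≈ (-0.189, -0.207, 0.960); φ = arcsin(p_z) ≈ 73.69°, λ = atan2(p_y, p_x) ≈ -132.39°.

≈ lat 74°, lon -132°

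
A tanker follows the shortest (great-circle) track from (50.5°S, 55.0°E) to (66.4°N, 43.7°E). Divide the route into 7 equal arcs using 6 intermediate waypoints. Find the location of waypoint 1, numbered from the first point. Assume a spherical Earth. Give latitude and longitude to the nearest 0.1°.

≈ (33.8°S, 53.2°E)

From cos δ = sin φ₁ sin φ₂ + cos φ₁ cos φ₂ cos Δλ, the central angle is δ ≈ 2.046 rad (117.2°).
Interpolate at f = 1/7 with slerp weights a = sin((1−f)δ)/sin δ ≈ 1.106, b = sin(fδ)/sin δ ≈ 0.324.
p = a·p₁ + b·p₂ ≈ (0.497, 0.666, -0.556); φ = arcsin(p_z) ≈ -33.80°, λ = atan2(p_y, p_x) ≈ 53.25°.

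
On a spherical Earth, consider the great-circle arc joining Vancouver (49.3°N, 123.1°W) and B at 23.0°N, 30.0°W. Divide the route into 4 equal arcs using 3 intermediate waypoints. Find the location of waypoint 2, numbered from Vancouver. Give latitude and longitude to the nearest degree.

Convert each endpoint to a unit vector on the sphere (x = cos φ cos λ, y = cos φ sin λ, z = sin φ).
The central angle between the endpoints is δ = arccos(p₁·p₂) ≈ 1.304 rad (74.7°).
Interpolate at f = 2/4 with slerp weights a = sin((1−f)δ)/sin δ ≈ 0.629, b = sin(fδ)/sin δ ≈ 0.629.
p = a·p₁ + b·p₂ ≈ (0.277, -0.633, 0.723); φ = arcsin(p_z) ≈ 46.27°, λ = atan2(p_y, p_x) ≈ -66.34°.

≈ 46°N, 66°W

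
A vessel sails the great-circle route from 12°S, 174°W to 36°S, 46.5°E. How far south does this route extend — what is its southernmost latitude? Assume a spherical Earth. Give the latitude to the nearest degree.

≈ 54°S

The great circle lies in the plane with unit normal n̂ = (p₁ × p₂)/|p₁ × p₂|.
Here n̂_z ≈ -0.586; the vertex latitude is φ_max = arccos|n̂_z| ≈ 54.2°.
Check via Clairaut: cos φ_max = |cos φ₁| · sin C = cos(12.0°)·sin(143.2°) ≈ 0.586, again giving ≈ 54.2°.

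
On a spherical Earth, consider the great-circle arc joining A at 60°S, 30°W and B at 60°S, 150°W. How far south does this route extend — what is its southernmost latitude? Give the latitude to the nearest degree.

The great circle lies in the plane with unit normal n̂ = (p₁ × p₂)/|p₁ × p₂|.
Here n̂_z ≈ -0.277; the vertex latitude is φ_max = arccos|n̂_z| ≈ 73.9°.

≈ 74°S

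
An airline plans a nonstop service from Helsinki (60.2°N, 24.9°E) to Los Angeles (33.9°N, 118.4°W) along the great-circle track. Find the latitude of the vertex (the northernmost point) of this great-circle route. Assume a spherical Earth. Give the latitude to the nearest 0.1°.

≈ 75.6°N

The great circle lies in the plane with unit normal n̂ = (p₁ × p₂)/|p₁ × p₂|.
Here n̂_z ≈ -0.249; the vertex latitude is φ_max = arccos|n̂_z| ≈ 75.6°.
Check via Clairaut: cos φ_max = |cos φ₁| · sin C = cos(60.2°)·sin(30.1°) ≈ 0.249, again giving ≈ 75.6°.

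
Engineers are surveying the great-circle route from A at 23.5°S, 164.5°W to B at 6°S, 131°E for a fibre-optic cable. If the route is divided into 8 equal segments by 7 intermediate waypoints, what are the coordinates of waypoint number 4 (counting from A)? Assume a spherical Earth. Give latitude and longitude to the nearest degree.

≈ 17°S, 162°E

Write both endpoints as unit vectors p₁, p₂ with components (cos φ cos λ, cos φ sin λ, sin φ).
The central angle between the endpoints is δ = arccos(p₁·p₂) ≈ 1.122 rad (64.3°).
Interpolate at f = 4/8 with slerp weights a = sin((1−f)δ)/sin δ ≈ 0.590, b = sin(fδ)/sin δ ≈ 0.590.
p = a·p₁ + b·p₂ ≈ (-0.907, 0.298, -0.297); φ = arcsin(p_z) ≈ -17.29°, λ = atan2(p_y, p_x) ≈ 161.79°.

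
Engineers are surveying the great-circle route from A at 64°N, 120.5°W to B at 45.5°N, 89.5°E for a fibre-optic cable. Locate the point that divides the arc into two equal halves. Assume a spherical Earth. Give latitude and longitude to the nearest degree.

From cos δ = sin φ₁ sin φ₂ + cos φ₁ cos φ₂ cos Δλ, the central angle is δ ≈ 1.186 rad (68.0°).
Interpolate at f = 1/2 with slerp weights a = sin((1−f)δ)/sin δ ≈ 0.603, b = sin(fδ)/sin δ ≈ 0.603.
p = a·p₁ + b·p₂ ≈ (-0.130, 0.195, 0.972); φ = arcsin(p_z) ≈ 76.44°, λ = atan2(p_y, p_x) ≈ 123.80°.

≈ 76°N, 124°E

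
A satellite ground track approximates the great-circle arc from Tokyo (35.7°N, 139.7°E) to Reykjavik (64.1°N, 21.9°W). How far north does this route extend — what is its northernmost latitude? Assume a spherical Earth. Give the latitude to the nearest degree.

≈ 83°N

The great circle lies in the plane with unit normal n̂ = (p₁ × p₂)/|p₁ × p₂|.
Here n̂_z ≈ -0.114; the vertex latitude is φ_max = arccos|n̂_z| ≈ 83.5°.
Check via Clairaut: cos φ_max = |cos φ₁| · sin C = cos(35.7°)·sin(8.1°) ≈ 0.114, again giving ≈ 83.5°.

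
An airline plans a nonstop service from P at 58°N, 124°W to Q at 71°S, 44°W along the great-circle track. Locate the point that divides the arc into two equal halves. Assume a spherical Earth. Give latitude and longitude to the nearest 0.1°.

Write both endpoints as unit vectors p₁, p₂ with components (cos φ cos λ, cos φ sin λ, sin φ).
The central angle between the endpoints is δ = arccos(p₁·p₂) ≈ 2.453 rad (140.5°).
Interpolate at f = 1/2 with slerp weights a = sin((1−f)δ)/sin δ ≈ 1.481, b = sin(fδ)/sin δ ≈ 1.481.
p = a·p₁ + b·p₂ ≈ (-0.092, -0.985, -0.144); φ = arcsin(p_z) ≈ -8.30°, λ = atan2(p_y, p_x) ≈ -95.33°.

≈ 8.3°S, 95.3°W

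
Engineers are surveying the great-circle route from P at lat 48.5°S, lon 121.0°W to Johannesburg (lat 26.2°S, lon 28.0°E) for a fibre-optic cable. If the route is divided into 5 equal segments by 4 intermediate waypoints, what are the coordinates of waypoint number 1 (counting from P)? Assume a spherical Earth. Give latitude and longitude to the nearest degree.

≈ lat 65°S, lon 99°W

From cos δ = sin φ₁ sin φ₂ + cos φ₁ cos φ₂ cos Δλ, the central angle is δ ≈ 1.751 rad (100.3°).
Interpolate at f = 1/5 with slerp weights a = sin((1−f)δ)/sin δ ≈ 1.002, b = sin(fδ)/sin δ ≈ 0.349.
p = a·p₁ + b·p₂ ≈ (-0.066, -0.422, -0.904); φ = arcsin(p_z) ≈ -64.71°, λ = atan2(p_y, p_x) ≈ -98.84°.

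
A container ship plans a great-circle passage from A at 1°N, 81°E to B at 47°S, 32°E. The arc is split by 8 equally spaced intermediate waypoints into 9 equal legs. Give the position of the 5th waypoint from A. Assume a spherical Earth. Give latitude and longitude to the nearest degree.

The haversine formula gives a central angle δ ≈ 1.121 rad (64.2°) between the endpoints.
Interpolate at f = 5/9 with slerp weights a = sin((1−f)δ)/sin δ ≈ 0.531, b = sin(fδ)/sin δ ≈ 0.648.
p = a·p₁ + b·p₂ ≈ (0.458, 0.758, -0.464); φ = arcsin(p_z) ≈ -27.68°, λ = atan2(p_y, p_x) ≈ 58.88°.

≈ 28°S, 59°E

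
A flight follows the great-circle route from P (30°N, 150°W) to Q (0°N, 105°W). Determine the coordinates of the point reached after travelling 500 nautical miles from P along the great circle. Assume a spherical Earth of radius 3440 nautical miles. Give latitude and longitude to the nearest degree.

Convert each endpoint to a unit vector on the sphere (x = cos φ cos λ, y = cos φ sin λ, z = sin φ).
The central angle between the endpoints is δ = arccos(p₁·p₂) ≈ 0.912 rad (52.2°). The total great-circle distance is δ·R ≈ 0.912 × 3440 ≈ 3136 nmi, so the target fraction is f = 500/3136 ≈ 0.159.
Interpolate at f ≈ 0.159 with slerp weights a = sin((1−f)δ)/sin δ ≈ 0.877, b = sin(fδ)/sin δ ≈ 0.183.
p = a·p₁ + b·p₂ ≈ (-0.705, -0.557, 0.439); φ = arcsin(p_z) ≈ 26.02°, λ = atan2(p_y, p_x) ≈ -141.71°.

≈ (26°N, 142°W)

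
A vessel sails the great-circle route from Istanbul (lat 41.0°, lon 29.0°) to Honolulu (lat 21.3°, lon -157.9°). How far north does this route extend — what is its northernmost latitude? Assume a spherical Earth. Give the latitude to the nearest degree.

≈ 85°

The great circle lies in the plane with unit normal n̂ = (p₁ × p₂)/|p₁ × p₂|.
Here n̂_z ≈ +0.095; the vertex latitude is φ_max = arccos|n̂_z| ≈ 84.5°.
Check via Clairaut: cos φ_max = |cos φ₁| · sin C = cos(41.0°)·sin(7.2°) ≈ 0.095, again giving ≈ 84.5°.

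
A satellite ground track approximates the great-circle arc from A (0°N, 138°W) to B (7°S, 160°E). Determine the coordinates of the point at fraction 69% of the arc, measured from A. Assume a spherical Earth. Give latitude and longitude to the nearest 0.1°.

≈ (5.4°S, 179.3°E)

Write both endpoints as unit vectors p₁, p₂ with components (cos φ cos λ, cos φ sin λ, sin φ).
The central angle between the endpoints is δ = arccos(p₁·p₂) ≈ 1.086 rad (62.2°).
Interpolate at f = 0.69 with slerp weights a = sin((1−f)δ)/sin δ ≈ 0.373, b = sin(fδ)/sin δ ≈ 0.770.
p = a·p₁ + b·p₂ ≈ (-0.996, 0.012, -0.094); φ = arcsin(p_z) ≈ -5.38°, λ = atan2(p_y, p_x) ≈ 179.34°.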